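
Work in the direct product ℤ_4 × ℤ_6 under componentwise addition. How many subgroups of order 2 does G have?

3

|G| = 24 and 2 | 24, so subgroups of order 2 are possible by Lagrange.
The subgroups of order 2 are: {(0,0), (0,3)}; {(0,0), (2,0)}; {(0,0), (2,3)}.
So G has 3 subgroups of order 2.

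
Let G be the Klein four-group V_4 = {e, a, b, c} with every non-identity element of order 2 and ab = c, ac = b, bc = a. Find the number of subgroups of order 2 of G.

|G| = 4 and 2 | 4, so subgroups of order 2 are possible by Lagrange.
The subgroups of order 2 are: {e, a}; {e, b}; {e, c}.
So G has 3 subgroups of order 2.

3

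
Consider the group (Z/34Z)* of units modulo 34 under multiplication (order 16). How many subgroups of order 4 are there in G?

1

|G| = 16 and 4 | 16, so subgroups of order 4 are possible by Lagrange.
The subgroups of order 4 are: {1, 13, 21, 33}.
So G has 1 subgroup of order 4.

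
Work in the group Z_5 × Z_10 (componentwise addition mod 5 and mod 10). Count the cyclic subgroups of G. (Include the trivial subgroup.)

A cyclic subgroup of order d is generated by each of its φ(d) elements of order d, so the cyclic subgroups of order d number (#elements of order d)/φ(d).
Cyclic subgroups by order — order 1: 1; order 2: 1; order 5: 6; order 10: 6.
Total: 14.

14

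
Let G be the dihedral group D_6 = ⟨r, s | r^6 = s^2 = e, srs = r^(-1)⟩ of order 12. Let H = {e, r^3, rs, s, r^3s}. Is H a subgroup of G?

No

|H| = 5 does not divide |G| = 12, so by Lagrange H is not a subgroup.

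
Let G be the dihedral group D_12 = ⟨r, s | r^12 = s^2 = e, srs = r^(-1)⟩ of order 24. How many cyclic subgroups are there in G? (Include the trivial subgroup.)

18

A cyclic subgroup of order d is generated by each of its φ(d) elements of order d, so the cyclic subgroups of order d number (#elements of order d)/φ(d).
Cyclic subgroups by order — order 1: 1; order 2: 13; order 3: 1; order 4: 1; order 6: 1; order 12: 1.
Total: 18.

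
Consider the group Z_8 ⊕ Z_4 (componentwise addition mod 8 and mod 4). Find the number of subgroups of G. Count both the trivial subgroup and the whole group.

22

|G| = 32, so by Lagrange every subgroup order divides 32. Divisors: 1, 2, 4, 8, 16, 32.
Subgroups by order — order 1: 1; order 2: 3; order 4: 7; order 8: 7; order 16: 3; order 32: 1.
Total: 1 + 3 + 7 + 7 + 3 + 1 = 22.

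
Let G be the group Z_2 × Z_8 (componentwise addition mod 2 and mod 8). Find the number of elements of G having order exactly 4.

4

An element (a,b) has order lcm(ord(a), ord(b)); count pairs with lcm equal to 4.
Enumerating gives 4 such elements.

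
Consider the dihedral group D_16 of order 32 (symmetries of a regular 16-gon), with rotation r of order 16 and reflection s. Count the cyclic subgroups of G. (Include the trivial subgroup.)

Each element a generates a cyclic subgroup ⟨a⟩; distinct elements may generate the same one (a cyclic group of order d has φ(d) generators).
Cyclic subgroups by order — order 1: 1; order 2: 17; order 4: 1; order 8: 1; order 16: 1.
Total: 21.

21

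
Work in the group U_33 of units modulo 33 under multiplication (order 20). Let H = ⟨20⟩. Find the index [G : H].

2

|⟨20⟩| = 10 and |G| = 20.
By Lagrange, [G : H] = |G|/|H| = 20/10 = 2.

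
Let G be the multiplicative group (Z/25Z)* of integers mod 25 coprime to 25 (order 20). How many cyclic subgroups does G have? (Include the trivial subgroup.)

6

Group the elements of G by the cyclic subgroup they generate; each cyclic subgroup of order d accounts for φ(d) elements.
Cyclic subgroups by order — order 1: 1; order 2: 1; order 4: 1; order 5: 1; order 10: 1; order 20: 1.
Total: 6.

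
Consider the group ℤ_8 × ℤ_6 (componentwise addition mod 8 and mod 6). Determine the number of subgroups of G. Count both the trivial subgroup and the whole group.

|G| = 48, so by Lagrange every subgroup order divides 48. Divisors: 1, 2, 3, 4, 6, 8, 12, 16, 24, 48.
Subgroups by order — order 1: 1; order 2: 3; order 3: 1; order 4: 3; order 6: 3; order 8: 3; order 12: 3; order 16: 1; order 24: 3; order 48: 1.
Total: 1 + 3 + 1 + 3 + 3 + 3 + 3 + 1 + 3 + 1 = 22.

22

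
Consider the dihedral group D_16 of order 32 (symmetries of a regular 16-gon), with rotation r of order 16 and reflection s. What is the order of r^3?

Computing powers of r^3: the smallest k with (r^3)^k = e is k = 16.

16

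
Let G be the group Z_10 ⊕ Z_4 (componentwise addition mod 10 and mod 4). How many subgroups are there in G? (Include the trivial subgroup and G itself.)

|G| = 40, so by Lagrange every subgroup order divides 40. Divisors: 1, 2, 4, 5, 8, 10, 20, 40.
Subgroups by order — order 1: 1; order 2: 3; order 4: 3; order 5: 1; order 8: 1; order 10: 3; order 20: 3; order 40: 1.
Total: 1 + 3 + 3 + 1 + 1 + 3 + 3 + 1 = 16.

16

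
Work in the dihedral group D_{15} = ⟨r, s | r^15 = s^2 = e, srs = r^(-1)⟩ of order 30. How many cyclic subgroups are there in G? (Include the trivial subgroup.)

A cyclic subgroup of order d is generated by each of its φ(d) elements of order d, so the cyclic subgroups of order d number (#elements of order d)/φ(d).
Cyclic subgroups by order — order 1: 1; order 2: 15; order 3: 1; order 5: 1; order 15: 1.
Total: 19.

19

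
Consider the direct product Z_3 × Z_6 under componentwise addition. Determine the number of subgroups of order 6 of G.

|G| = 18 and 6 | 18, so subgroups of order 6 are possible by Lagrange.
The subgroups of order 6 are: {(0,0), (0,1), (0,2), (0,3), (0,4), (0,5)}; {(0,0), (0,3), (1,0), (1,3), (2,0), (2,3)}; {(0,0), (0,3), (1,1), (1,4), (2,2), (2,5)}; {(0,0), (0,3), (1,2), (1,5), (2,1), (2,4)}.
So G has 4 subgroups of order 6.

4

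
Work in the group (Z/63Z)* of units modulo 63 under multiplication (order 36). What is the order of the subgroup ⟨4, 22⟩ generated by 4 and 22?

9

|⟨4⟩| = 3 and |⟨22⟩| = 3, so |H| is a multiple of lcm(3, 3) = 3 and divides |G| = 36.
Closing under the operation: H = {1, 4, 16, 22, 25, 37, 43, 46, 58}, so |H| = 9.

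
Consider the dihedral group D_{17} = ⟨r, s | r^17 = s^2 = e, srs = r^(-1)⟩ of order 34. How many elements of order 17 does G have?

16

Enumerating element orders in G gives 16 elements of order 17.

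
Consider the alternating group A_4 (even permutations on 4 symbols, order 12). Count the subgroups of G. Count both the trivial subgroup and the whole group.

|G| = 12, so by Lagrange every subgroup order divides 12. Divisors: 1, 2, 3, 4, 6, 12.
Subgroups by order — order 1: 1; order 2: 3; order 3: 4; order 4: 1; order 6: 0; order 12: 1.
Total: 1 + 3 + 4 + 1 + 0 + 1 = 10.

10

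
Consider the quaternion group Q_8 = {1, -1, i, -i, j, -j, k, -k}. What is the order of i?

4

Computing powers of i: the smallest k with (i)^k = e is k = 4.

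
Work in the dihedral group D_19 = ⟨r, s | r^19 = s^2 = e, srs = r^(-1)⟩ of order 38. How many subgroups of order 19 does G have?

1

|G| = 38 and 19 | 38, so subgroups of order 19 are possible by Lagrange.
The subgroups of order 19 are: {e, r, r^2, r^3, r^4, r^5, r^6, r^7, r^8, r^9, r^10, r^11, r^12, r^13, r^14, r^15, r^16, r^17, r^18}.
So G has 1 subgroup of order 19.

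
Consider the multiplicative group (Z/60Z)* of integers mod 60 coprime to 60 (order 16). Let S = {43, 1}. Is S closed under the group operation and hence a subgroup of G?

No

43 ∈ S but its inverse 7 ∉ S, so S is not a subgroup.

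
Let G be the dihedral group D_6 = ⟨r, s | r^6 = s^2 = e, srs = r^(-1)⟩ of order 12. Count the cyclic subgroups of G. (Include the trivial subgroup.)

A cyclic subgroup of order d is generated by each of its φ(d) elements of order d, so the cyclic subgroups of order d number (#elements of order d)/φ(d).
Cyclic subgroups by order — order 1: 1; order 2: 7; order 3: 1; order 6: 1.
Total: 10.

10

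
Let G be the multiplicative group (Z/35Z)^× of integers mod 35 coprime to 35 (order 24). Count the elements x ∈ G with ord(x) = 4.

4

The elements of order 4 are: 8, 13, 22, 27.
That's 4.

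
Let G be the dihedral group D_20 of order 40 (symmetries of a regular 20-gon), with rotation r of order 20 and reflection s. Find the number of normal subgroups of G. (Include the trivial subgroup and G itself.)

9

G has 48 subgroups. Checking conjugation-invariance by order — order 1: 1/1 normal; order 2: 1/21 normal; order 4: 1/11 normal; order 5: 1/1 normal; order 8: 0/5 normal; order 10: 1/5 normal; order 20: 3/3 normal; order 40: 1/1 normal.
Total normal subgroups: 9.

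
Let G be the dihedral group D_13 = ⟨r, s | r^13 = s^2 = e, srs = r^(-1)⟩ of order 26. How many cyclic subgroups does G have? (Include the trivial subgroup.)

Group the elements of G by the cyclic subgroup they generate; each cyclic subgroup of order d accounts for φ(d) elements.
Cyclic subgroups by order — order 1: 1; order 2: 13; order 13: 1.
Total: 15.

15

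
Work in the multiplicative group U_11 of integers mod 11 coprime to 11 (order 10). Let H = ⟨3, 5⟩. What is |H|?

|⟨3⟩| = 5 and |⟨5⟩| = 5, so |H| is a multiple of lcm(5, 5) = 5 and divides |G| = 10.
Closing under the operation: H = {1, 3, 4, 5, 9}, so |H| = 5.

5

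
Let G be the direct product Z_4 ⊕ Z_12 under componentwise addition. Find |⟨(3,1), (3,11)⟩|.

|⟨(3,1)⟩| = 12 and |⟨(3,11)⟩| = 12, so |H| is a multiple of lcm(12, 12) = 12 and divides |G| = 48.
Closing under the operation: H = {(0,0), (0,2), (0,4), (0,6), (0,8), (0,10), (1,1), (1,3), (1,5), (1,7), (1,9), (1,11), (2,0), (2,2), (2,4), (2,6), (2,8), (2,10), (3,1), (3,3), (3,5), (3,7), (3,9), (3,11)}, so |H| = 24.

24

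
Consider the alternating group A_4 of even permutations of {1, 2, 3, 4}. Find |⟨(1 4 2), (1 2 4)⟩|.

3

|⟨(1 4 2)⟩| = 3 and |⟨(1 2 4)⟩| = 3, so |H| is a multiple of lcm(3, 3) = 3 and divides |G| = 12.
Closing under the operation: H = {e, (1 2 4), (1 4 2)}, so |H| = 3.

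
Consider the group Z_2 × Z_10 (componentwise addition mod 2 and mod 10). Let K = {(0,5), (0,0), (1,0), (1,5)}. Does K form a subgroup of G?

|K| = 4 divides |G| = 20, consistent with Lagrange.
K contains the identity, every element's inverse is in K, and K is closed under +: it is a subgroup.

Yes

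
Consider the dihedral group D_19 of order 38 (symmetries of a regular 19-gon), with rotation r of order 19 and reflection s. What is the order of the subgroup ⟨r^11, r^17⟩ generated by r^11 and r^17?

19

|⟨r^11⟩| = 19 and |⟨r^17⟩| = 19, so |H| is a multiple of lcm(19, 19) = 19 and divides |G| = 38.
Closing under the operation: H = {e, r, r^2, r^3, r^4, r^5, r^6, r^7, r^8, r^9, r^10, r^11, r^12, r^13, r^14, r^15, r^16, r^17, r^18}, so |H| = 19.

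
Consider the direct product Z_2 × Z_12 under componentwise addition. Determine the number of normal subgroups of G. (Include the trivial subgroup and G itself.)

16

G is abelian, so every subgroup is normal.
G has 16 subgroups in total, hence 16 normal subgroups.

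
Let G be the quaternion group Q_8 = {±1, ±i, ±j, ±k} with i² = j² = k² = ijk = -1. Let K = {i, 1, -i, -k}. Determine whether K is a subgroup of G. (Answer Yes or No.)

No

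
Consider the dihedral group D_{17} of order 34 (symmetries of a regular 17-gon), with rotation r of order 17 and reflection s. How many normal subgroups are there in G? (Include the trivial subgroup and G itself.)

G has 20 subgroups. Checking conjugation-invariance by order — order 1: 1/1 normal; order 2: 0/17 normal; order 17: 1/1 normal; order 34: 1/1 normal.
Total normal subgroups: 3.

3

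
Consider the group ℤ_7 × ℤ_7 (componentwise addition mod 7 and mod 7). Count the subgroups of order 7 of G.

8

|G| = 49 and 7 | 49, so subgroups of order 7 are possible by Lagrange.
The subgroups of order 7 are: {(0,0), (0,1), (0,2), (0,3), (0,4), (0,5), (0,6)}; {(0,0), (1,0), (2,0), (3,0), (4,0), (5,0), (6,0)}; {(0,0), (1,1), (2,2), (3,3), (4,4), (5,5), (6,6)}; {(0,0), (1,2), (2,4), (3,6), (4,1), (5,3), (6,5)}; … (8 in all).
So G has 8 subgroups of order 7.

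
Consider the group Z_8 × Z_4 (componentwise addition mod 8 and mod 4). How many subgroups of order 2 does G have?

|G| = 32 and 2 | 32, so subgroups of order 2 are possible by Lagrange.
The subgroups of order 2 are: {(0,0), (0,2)}; {(0,0), (4,0)}; {(0,0), (4,2)}.
So G has 3 subgroups of order 2.

3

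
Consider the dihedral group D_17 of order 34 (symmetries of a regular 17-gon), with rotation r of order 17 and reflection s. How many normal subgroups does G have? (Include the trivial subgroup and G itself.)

3

G has 20 subgroups. Checking conjugation-invariance by order — order 1: 1/1 normal; order 2: 0/17 normal; order 17: 1/1 normal; order 34: 1/1 normal.
Total normal subgroups: 3.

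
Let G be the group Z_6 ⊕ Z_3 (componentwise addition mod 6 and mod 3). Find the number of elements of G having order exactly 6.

8

An element (a,b) has order lcm(ord(a), ord(b)); count pairs with lcm equal to 6.
Enumerating gives 8 such elements.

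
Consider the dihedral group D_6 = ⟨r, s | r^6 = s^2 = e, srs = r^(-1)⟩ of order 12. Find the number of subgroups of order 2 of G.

7

|G| = 12 and 2 | 12, so subgroups of order 2 are possible by Lagrange.
The subgroups of order 2 are: {e, r^2s}; {e, r^3}; {e, r^3s}; {e, r^4s}; … (7 in all).
So G has 7 subgroups of order 2.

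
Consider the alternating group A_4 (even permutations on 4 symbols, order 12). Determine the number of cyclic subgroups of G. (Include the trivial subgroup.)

8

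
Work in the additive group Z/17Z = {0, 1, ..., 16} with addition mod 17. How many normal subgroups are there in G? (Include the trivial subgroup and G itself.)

G is abelian, so every subgroup is normal.
G has 2 subgroups in total, hence 2 normal subgroups.

2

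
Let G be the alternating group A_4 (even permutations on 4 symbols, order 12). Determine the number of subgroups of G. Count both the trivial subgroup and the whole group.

|G| = 12, so by Lagrange every subgroup order divides 12. Divisors: 1, 2, 3, 4, 6, 12.
Subgroups by order — order 1: 1; order 2: 3; order 3: 4; order 4: 1; order 6: 0; order 12: 1.
Total: 1 + 3 + 4 + 1 + 0 + 1 = 10.

10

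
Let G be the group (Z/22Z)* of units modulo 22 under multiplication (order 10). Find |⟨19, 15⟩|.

|⟨19⟩| = 10 and |⟨15⟩| = 5, so |H| is a multiple of lcm(10, 5) = 10 and divides |G| = 10.
Closing {19, 15} under the group operation gives all of G, so |H| = 10.

10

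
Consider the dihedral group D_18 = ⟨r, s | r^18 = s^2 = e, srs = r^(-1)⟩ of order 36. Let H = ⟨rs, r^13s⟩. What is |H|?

6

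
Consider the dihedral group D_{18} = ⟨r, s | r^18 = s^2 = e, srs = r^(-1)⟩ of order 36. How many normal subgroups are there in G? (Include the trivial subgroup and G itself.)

9

G has 45 subgroups. Checking conjugation-invariance by order — order 1: 1/1 normal; order 2: 1/19 normal; order 3: 1/1 normal; order 4: 0/9 normal; order 6: 1/7 normal; order 9: 1/1 normal; order 12: 0/3 normal; order 18: 3/3 normal; order 36: 1/1 normal.
Total normal subgroups: 9.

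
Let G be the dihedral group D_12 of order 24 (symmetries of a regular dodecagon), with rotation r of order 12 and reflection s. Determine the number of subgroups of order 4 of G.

7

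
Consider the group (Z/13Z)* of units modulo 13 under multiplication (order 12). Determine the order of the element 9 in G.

3

Compute successive powers of 9 mod 13: 9, 3, 1; 9^3 ≡ 1 (mod 13).
So |⟨9⟩| = 3.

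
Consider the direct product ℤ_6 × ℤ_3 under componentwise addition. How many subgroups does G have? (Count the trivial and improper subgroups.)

|G| = 18, so by Lagrange every subgroup order divides 18. Divisors: 1, 2, 3, 6, 9, 18.
Subgroups by order — order 1: 1; order 2: 1; order 3: 4; order 6: 4; order 9: 1; order 18: 1.
Total: 1 + 1 + 4 + 4 + 1 + 1 = 12.

12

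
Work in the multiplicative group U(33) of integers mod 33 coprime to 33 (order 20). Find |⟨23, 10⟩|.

4

|⟨23⟩| = 2 and |⟨10⟩| = 2, so |H| is a multiple of lcm(2, 2) = 2 and divides |G| = 20.
Closing under the operation: H = {1, 10, 23, 32}, so |H| = 4.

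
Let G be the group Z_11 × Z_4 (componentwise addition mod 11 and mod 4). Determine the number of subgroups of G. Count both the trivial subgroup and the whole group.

|G| = 44, so by Lagrange every subgroup order divides 44. Divisors: 1, 2, 4, 11, 22, 44.
Subgroups by order — order 1: 1; order 2: 1; order 4: 1; order 11: 1; order 22: 1; order 44: 1.
Total: 1 + 1 + 1 + 1 + 1 + 1 = 6.

6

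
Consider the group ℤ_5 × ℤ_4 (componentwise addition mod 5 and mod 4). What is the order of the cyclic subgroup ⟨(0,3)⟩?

4

The order of (0,3) in Z_5 × Z_4 is lcm(ord(0) in Z_5, ord(3) in Z_4).
ord(0) = 1 and ord(3) = 4, so |⟨(0,3)⟩| = lcm(1, 4) = 4.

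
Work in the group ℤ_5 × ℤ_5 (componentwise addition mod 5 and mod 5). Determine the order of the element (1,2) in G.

5

The order of (1,2) in Z_5 × Z_5 is lcm(ord(1) in Z_5, ord(2) in Z_5).
ord(1) = 5 and ord(2) = 5, so |⟨(1,2)⟩| = lcm(5, 5) = 5.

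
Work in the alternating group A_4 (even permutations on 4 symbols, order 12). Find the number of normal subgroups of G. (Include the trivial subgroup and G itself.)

G has 10 subgroups. Checking conjugation-invariance by order — order 1: 1/1 normal; order 2: 0/3 normal; order 3: 0/4 normal; order 4: 1/1 normal; order 12: 1/1 normal.
Total normal subgroups: 3.

3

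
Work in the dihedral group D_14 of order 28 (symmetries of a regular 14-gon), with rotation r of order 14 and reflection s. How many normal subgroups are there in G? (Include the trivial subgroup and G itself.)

G has 28 subgroups. Checking conjugation-invariance by order — order 1: 1/1 normal; order 2: 1/15 normal; order 4: 0/7 normal; order 7: 1/1 normal; order 14: 3/3 normal; order 28: 1/1 normal.
Total normal subgroups: 7.

7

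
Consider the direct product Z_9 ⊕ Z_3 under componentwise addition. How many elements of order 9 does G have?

18

An element (a,b) has order lcm(ord(a), ord(b)); count pairs with lcm equal to 9.
Enumerating gives 18 such elements.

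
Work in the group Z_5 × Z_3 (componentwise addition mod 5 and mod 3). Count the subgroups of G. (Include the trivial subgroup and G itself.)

4

|G| = 15, so by Lagrange every subgroup order divides 15. Divisors: 1, 3, 5, 15.
Subgroups by order — order 1: 1; order 3: 1; order 5: 1; order 15: 1.
Total: 1 + 1 + 1 + 1 = 4.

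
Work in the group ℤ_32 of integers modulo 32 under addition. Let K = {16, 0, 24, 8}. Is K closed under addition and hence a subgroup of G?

Yes

|K| = 4 divides |G| = 32, consistent with Lagrange.
K contains the identity, every element's inverse is in K, and K is closed under +: it is a subgroup.
In fact K = ⟨8⟩.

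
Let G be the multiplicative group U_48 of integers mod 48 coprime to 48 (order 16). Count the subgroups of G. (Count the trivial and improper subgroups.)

|G| = 16, so by Lagrange every subgroup order divides 16. Divisors: 1, 2, 4, 8, 16.
Subgroups by order — order 1: 1; order 2: 7; order 4: 11; order 8: 7; order 16: 1.
Total: 1 + 7 + 11 + 7 + 1 = 27.

27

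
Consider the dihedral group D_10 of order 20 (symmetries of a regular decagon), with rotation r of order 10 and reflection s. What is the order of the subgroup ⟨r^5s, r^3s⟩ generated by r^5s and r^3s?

|⟨r^5s⟩| = 2 and |⟨r^3s⟩| = 2, so |H| is a multiple of lcm(2, 2) = 2 and divides |G| = 20.
Closing under the operation: H = {e, r^2, r^4, r^6, r^8, rs, r^3s, r^5s, r^7s, r^9s}, so |H| = 10.

10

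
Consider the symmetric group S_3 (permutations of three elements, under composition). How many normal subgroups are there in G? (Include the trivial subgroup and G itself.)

G has 6 subgroups. Checking conjugation-invariance by order — order 1: 1/1 normal; order 2: 0/3 normal; order 3: 1/1 normal; order 6: 1/1 normal.
Total normal subgroups: 3.

3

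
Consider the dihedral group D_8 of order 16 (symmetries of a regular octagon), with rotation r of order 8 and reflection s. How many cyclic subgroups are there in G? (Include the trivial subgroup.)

Group the elements of G by the cyclic subgroup they generate; each cyclic subgroup of order d accounts for φ(d) elements.
Cyclic subgroups by order — order 1: 1; order 2: 9; order 4: 1; order 8: 1.
Total: 12.

12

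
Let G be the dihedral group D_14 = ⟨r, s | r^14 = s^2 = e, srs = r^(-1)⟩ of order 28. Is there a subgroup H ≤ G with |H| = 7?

Yes

7 | 28. A subgroup of order 7 is {e, r^2, r^4, r^6, r^8, r^10, r^12}.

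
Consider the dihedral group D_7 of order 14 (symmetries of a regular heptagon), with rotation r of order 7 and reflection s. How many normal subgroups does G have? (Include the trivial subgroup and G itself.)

3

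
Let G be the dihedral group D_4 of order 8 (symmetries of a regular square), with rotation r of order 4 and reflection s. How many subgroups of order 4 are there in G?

3

|G| = 8 and 4 | 8, so subgroups of order 4 are possible by Lagrange.
The subgroups of order 4 are: {e, r, r^2, r^3}; {e, r^2, s, r^2s}; {e, r^2, rs, r^3s}.
So G has 3 subgroups of order 4.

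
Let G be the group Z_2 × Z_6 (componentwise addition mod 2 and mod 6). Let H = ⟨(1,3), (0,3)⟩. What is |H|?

|⟨(1,3)⟩| = 2 and |⟨(0,3)⟩| = 2, so |H| is a multiple of lcm(2, 2) = 2 and divides |G| = 12.
Closing under the operation: H = {(0,0), (0,3), (1,0), (1,3)}, so |H| = 4.

4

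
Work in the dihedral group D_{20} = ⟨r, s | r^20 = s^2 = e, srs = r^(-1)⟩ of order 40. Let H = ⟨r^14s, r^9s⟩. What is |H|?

8

|⟨r^14s⟩| = 2 and |⟨r^9s⟩| = 2, so |H| is a multiple of lcm(2, 2) = 2 and divides |G| = 40.
Closing under the operation: H = {e, r^5, r^10, r^15, r^4s, r^9s, r^14s, r^19s}, so |H| = 8.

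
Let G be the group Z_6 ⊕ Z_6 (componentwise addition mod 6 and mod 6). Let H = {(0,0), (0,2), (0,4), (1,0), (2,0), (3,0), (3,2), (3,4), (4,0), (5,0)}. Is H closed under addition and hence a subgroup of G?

No

|H| = 10 does not divide |G| = 36, so by Lagrange H is not a subgroup.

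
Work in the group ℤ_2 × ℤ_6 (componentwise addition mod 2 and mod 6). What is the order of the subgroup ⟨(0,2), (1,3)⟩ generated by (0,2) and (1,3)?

6

|⟨(0,2)⟩| = 3 and |⟨(1,3)⟩| = 2, so |H| is a multiple of lcm(3, 2) = 6 and divides |G| = 12.
Closing under the operation: H = {(0,0), (0,2), (0,4), (1,1), (1,3), (1,5)}, so |H| = 6.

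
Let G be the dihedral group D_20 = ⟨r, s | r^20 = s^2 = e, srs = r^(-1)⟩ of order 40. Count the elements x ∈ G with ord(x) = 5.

4

The elements of order 5 are: r^4, r^8, r^12, r^16.
That's 4.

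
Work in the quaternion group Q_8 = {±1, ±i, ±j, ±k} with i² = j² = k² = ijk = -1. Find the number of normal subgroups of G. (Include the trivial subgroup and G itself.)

6

G has 6 subgroups. Checking conjugation-invariance by order — order 1: 1/1 normal; order 2: 1/1 normal; order 4: 3/3 normal; order 8: 1/1 normal.
Total normal subgroups: 6.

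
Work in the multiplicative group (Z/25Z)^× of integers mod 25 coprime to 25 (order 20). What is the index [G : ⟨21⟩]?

4

|⟨21⟩| = 5 and |G| = 20.
By Lagrange, [G : H] = |G|/|H| = 20/5 = 4.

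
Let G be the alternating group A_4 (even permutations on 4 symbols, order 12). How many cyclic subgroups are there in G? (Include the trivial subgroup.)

8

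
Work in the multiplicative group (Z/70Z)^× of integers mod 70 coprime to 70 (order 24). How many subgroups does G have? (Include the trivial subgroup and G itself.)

16

|G| = 24, so by Lagrange every subgroup order divides 24. Divisors: 1, 2, 3, 4, 6, 8, 12, 24.
Subgroups by order — order 1: 1; order 2: 3; order 3: 1; order 4: 3; order 6: 3; order 8: 1; order 12: 3; order 24: 1.
Total: 1 + 3 + 1 + 3 + 3 + 1 + 3 + 1 = 16.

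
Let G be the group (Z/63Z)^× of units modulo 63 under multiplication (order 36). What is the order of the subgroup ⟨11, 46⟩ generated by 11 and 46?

|⟨11⟩| = 6 and |⟨46⟩| = 3, so |H| is a multiple of lcm(6, 3) = 6 and divides |G| = 36.
Closing under the operation: H = {1, 2, 4, 8, 11, 16, 22, 23, 25, 29, 32, 37, 43, 44, 46, 50, 53, 58}, so |H| = 18.

18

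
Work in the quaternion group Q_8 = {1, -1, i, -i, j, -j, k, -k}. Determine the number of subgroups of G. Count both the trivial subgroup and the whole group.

|G| = 8, so by Lagrange every subgroup order divides 8. Divisors: 1, 2, 4, 8.
Subgroups by order — order 1: 1; order 2: 1; order 4: 3; order 8: 1.
Total: 1 + 1 + 3 + 1 = 6.

6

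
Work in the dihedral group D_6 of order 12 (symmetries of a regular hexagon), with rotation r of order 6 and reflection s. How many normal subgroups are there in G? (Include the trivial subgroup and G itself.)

7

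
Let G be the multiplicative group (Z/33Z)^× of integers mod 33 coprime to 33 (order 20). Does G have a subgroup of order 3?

3 does not divide |G| = 20, so by Lagrange no subgroup of order 3 exists.

No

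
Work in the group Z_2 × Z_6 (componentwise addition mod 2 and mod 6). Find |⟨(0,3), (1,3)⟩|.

|⟨(0,3)⟩| = 2 and |⟨(1,3)⟩| = 2, so |H| is a multiple of lcm(2, 2) = 2 and divides |G| = 12.
Closing under the operation: H = {(0,0), (0,3), (1,0), (1,3)}, so |H| = 4.

4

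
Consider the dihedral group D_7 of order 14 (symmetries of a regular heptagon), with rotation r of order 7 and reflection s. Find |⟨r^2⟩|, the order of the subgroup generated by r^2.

Computing powers of r^2: the smallest k with (r^2)^k = e is k = 7.

7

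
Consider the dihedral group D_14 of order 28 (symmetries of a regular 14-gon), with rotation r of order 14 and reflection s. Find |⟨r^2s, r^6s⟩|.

14

|⟨r^2s⟩| = 2 and |⟨r^6s⟩| = 2, so |H| is a multiple of lcm(2, 2) = 2 and divides |G| = 28.
Closing under the operation: H = {e, r^2, r^4, r^6, r^8, r^10, r^12, s, r^2s, r^4s, r^6s, r^8s, r^10s, r^12s}, so |H| = 14.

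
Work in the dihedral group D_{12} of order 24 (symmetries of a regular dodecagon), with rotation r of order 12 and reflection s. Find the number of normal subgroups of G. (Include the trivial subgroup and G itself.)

G has 34 subgroups. Checking conjugation-invariance by order — order 1: 1/1 normal; order 2: 1/13 normal; order 3: 1/1 normal; order 4: 1/7 normal; order 6: 1/5 normal; order 8: 0/3 normal; order 12: 3/3 normal; order 24: 1/1 normal.
Total normal subgroups: 9.

9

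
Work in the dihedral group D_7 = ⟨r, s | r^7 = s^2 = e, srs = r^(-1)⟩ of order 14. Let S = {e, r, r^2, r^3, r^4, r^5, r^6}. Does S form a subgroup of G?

Yes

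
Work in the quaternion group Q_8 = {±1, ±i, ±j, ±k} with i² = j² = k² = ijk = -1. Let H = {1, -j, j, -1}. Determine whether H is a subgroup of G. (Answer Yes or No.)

|H| = 4 divides |G| = 8, consistent with Lagrange.
H contains the identity, every element's inverse is in H, and H is closed under ·: it is a subgroup.
In fact H = ⟨j⟩.

Yes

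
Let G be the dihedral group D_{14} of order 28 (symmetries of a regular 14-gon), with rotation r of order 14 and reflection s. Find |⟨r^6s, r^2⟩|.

14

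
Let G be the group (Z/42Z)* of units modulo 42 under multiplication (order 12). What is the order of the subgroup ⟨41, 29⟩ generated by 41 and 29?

4

|⟨41⟩| = 2 and |⟨29⟩| = 2, so |H| is a multiple of lcm(2, 2) = 2 and divides |G| = 12.
Closing under the operation: H = {1, 13, 29, 41}, so |H| = 4.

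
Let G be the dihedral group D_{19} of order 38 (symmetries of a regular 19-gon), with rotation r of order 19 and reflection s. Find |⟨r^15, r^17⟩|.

|⟨r^15⟩| = 19 and |⟨r^17⟩| = 19, so |H| is a multiple of lcm(19, 19) = 19 and divides |G| = 38.
Closing under the operation: H = {e, r, r^2, r^3, r^4, r^5, r^6, r^7, r^8, r^9, r^10, r^11, r^12, r^13, r^14, r^15, r^16, r^17, r^18}, so |H| = 19.

19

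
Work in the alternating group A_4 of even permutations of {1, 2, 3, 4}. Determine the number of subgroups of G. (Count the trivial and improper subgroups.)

|G| = 12, so by Lagrange every subgroup order divides 12. Divisors: 1, 2, 3, 4, 6, 12.
Subgroups by order — order 1: 1; order 2: 3; order 3: 4; order 4: 1; order 6: 0; order 12: 1.
Total: 1 + 3 + 4 + 1 + 0 + 1 = 10.

10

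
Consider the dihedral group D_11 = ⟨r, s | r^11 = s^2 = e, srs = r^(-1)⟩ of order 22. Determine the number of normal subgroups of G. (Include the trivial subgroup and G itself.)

G has 14 subgroups. Checking conjugation-invariance by order — order 1: 1/1 normal; order 2: 0/11 normal; order 11: 1/1 normal; order 22: 1/1 normal.
Total normal subgroups: 3.

3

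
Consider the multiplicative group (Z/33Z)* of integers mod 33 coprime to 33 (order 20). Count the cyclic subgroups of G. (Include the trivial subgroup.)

Group the elements of G by the cyclic subgroup they generate; each cyclic subgroup of order d accounts for φ(d) elements.
Cyclic subgroups by order — order 1: 1; order 2: 3; order 5: 1; order 10: 3.
Total: 8.

8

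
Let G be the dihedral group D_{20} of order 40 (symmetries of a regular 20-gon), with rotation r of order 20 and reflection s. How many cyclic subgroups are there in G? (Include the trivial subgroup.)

26

Group the elements of G by the cyclic subgroup they generate; each cyclic subgroup of order d accounts for φ(d) elements.
Cyclic subgroups by order — order 1: 1; order 2: 21; order 4: 1; order 5: 1; order 10: 1; order 20: 1.
Total: 26.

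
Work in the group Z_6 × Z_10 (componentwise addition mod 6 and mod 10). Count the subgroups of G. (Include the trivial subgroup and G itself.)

|G| = 60, so by Lagrange every subgroup order divides 60. Divisors: 1, 2, 3, 4, 5, 6, 10, 12, 15, 20, 30, 60.
Subgroups by order — order 1: 1; order 2: 3; order 3: 1; order 4: 1; order 5: 1; order 6: 3; order 10: 3; order 12: 1; order 15: 1; order 20: 1; order 30: 3; order 60: 1.
Total: 1 + 3 + 1 + 1 + 1 + 3 + 3 + 1 + 1 + 1 + 3 + 1 = 20.

20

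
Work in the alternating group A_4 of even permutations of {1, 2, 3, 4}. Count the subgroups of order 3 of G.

|G| = 12 and 3 | 12, so subgroups of order 3 are possible by Lagrange.
The subgroups of order 3 are: {e, (1 2 3), (1 3 2)}; {e, (1 2 4), (1 4 2)}; {e, (1 3 4), (1 4 3)}; {e, (2 3 4), (2 4 3)}.
So G has 4 subgroups of order 3.

4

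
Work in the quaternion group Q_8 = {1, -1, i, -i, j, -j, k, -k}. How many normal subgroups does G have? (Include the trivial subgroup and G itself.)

G has 6 subgroups. Checking conjugation-invariance by order — order 1: 1/1 normal; order 2: 1/1 normal; order 4: 3/3 normal; order 8: 1/1 normal.
Total normal subgroups: 6.

6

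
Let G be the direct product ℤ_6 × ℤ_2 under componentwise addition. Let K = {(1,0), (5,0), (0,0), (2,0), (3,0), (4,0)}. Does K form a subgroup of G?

Yes

|K| = 6 divides |G| = 12, consistent with Lagrange.
K contains the identity, every element's inverse is in K, and K is closed under +: it is a subgroup.
In fact K = ⟨(5,0)⟩.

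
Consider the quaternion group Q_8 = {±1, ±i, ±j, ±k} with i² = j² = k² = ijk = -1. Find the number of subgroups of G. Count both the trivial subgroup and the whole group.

|G| = 8, so by Lagrange every subgroup order divides 8. Divisors: 1, 2, 4, 8.
Subgroups by order — order 1: 1; order 2: 1; order 4: 3; order 8: 1.
Total: 1 + 1 + 3 + 1 = 6.

6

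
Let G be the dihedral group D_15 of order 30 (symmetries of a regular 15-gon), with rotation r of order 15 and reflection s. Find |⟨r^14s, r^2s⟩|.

10

|⟨r^14s⟩| = 2 and |⟨r^2s⟩| = 2, so |H| is a multiple of lcm(2, 2) = 2 and divides |G| = 30.
Closing under the operation: H = {e, r^3, r^6, r^9, r^12, r^2s, r^5s, r^8s, r^11s, r^14s}, so |H| = 10.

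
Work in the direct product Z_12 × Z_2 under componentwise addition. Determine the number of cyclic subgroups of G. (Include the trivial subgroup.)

12

Group the elements of G by the cyclic subgroup they generate; each cyclic subgroup of order d accounts for φ(d) elements.
Cyclic subgroups by order — order 1: 1; order 2: 3; order 3: 1; order 4: 2; order 6: 3; order 12: 2.
Total: 12.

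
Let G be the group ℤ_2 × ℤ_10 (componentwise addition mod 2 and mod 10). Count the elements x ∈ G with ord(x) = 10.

An element (a,b) has order lcm(ord(a), ord(b)); count pairs with lcm equal to 10.
Enumerating gives 12 such elements.

12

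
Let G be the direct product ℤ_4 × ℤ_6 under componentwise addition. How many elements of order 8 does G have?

0

An element (a,b) has order lcm(ord(a), ord(b)); count pairs with lcm equal to 8.
Enumerating gives 0 such elements.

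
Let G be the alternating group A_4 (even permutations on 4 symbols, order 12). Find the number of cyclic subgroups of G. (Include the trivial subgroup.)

8

Each element a generates a cyclic subgroup ⟨a⟩; distinct elements may generate the same one (a cyclic group of order d has φ(d) generators).
Cyclic subgroups by order — order 1: 1; order 2: 3; order 3: 4.
Total: 8.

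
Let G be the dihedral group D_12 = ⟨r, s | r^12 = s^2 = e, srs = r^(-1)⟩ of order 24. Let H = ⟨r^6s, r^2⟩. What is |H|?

12

|⟨r^6s⟩| = 2 and |⟨r^2⟩| = 6, so |H| is a multiple of lcm(2, 6) = 6 and divides |G| = 24.
Closing under the operation: H = {e, r^2, r^4, r^6, r^8, r^10, s, r^2s, r^4s, r^6s, r^8s, r^10s}, so |H| = 12.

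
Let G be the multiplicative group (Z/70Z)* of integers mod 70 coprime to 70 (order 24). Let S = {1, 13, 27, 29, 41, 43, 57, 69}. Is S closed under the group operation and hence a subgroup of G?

|S| = 8 divides |G| = 24, consistent with Lagrange.
S contains the identity, every element's inverse is in S, and S is closed under ·: it is a subgroup.

Yes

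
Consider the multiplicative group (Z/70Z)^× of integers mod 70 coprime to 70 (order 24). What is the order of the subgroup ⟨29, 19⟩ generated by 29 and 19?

|⟨29⟩| = 2 and |⟨19⟩| = 6, so |H| is a multiple of lcm(2, 6) = 6 and divides |G| = 24.
Closing under the operation: H = {1, 9, 11, 19, 29, 31, 39, 41, 51, 59, 61, 69}, so |H| = 12.

12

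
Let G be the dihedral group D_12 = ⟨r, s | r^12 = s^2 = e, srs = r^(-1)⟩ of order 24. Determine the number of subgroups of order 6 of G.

|G| = 24 and 6 | 24, so subgroups of order 6 are possible by Lagrange.
The subgroups of order 6 are: {e, r^2, r^4, r^6, r^8, r^10}; {e, r^4, r^8, r^2s, r^6s, r^10s}; {e, r^4, r^8, r^3s, r^7s, r^11s}; {e, r^4, r^8, s, r^4s, r^8s}; … (5 in all).
So G has 5 subgroups of order 6.

5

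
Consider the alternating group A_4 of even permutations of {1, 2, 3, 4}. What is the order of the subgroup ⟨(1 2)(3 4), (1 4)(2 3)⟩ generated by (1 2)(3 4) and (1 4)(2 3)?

4

|⟨(1 2)(3 4)⟩| = 2 and |⟨(1 4)(2 3)⟩| = 2, so |H| is a multiple of lcm(2, 2) = 2 and divides |G| = 12.
Closing under the operation: H = {e, (1 2)(3 4), (1 3)(2 4), (1 4)(2 3)}, so |H| = 4.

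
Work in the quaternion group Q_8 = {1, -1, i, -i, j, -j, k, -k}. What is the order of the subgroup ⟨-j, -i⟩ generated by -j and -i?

8

|⟨-j⟩| = 4 and |⟨-i⟩| = 4, so |H| is a multiple of lcm(4, 4) = 4 and divides |G| = 8.
Closing {-j, -i} under the group operation gives all of G, so |H| = 8.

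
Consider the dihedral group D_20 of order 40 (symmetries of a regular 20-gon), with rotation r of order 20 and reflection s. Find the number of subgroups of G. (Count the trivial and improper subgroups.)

48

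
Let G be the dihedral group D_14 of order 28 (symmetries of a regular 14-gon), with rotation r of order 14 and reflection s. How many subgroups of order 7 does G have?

1

|G| = 28 and 7 | 28, so subgroups of order 7 are possible by Lagrange.
The subgroups of order 7 are: {e, r^2, r^4, r^6, r^8, r^10, r^12}.
So G has 1 subgroup of order 7.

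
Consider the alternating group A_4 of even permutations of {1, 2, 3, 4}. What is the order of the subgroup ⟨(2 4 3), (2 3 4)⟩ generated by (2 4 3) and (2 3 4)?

|⟨(2 4 3)⟩| = 3 and |⟨(2 3 4)⟩| = 3, so |H| is a multiple of lcm(3, 3) = 3 and divides |G| = 12.
Closing under the operation: H = {e, (2 3 4), (2 4 3)}, so |H| = 3.

3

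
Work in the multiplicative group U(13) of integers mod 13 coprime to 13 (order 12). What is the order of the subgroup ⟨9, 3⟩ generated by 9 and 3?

3

|⟨9⟩| = 3 and |⟨3⟩| = 3, so |H| is a multiple of lcm(3, 3) = 3 and divides |G| = 12.
Closing under the operation: H = {1, 3, 9}, so |H| = 3.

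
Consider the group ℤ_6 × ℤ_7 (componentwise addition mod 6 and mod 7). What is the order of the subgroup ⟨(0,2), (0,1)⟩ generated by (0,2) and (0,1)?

7

|⟨(0,2)⟩| = 7 and |⟨(0,1)⟩| = 7, so |H| is a multiple of lcm(7, 7) = 7 and divides |G| = 42.
Closing under the operation: H = {(0,0), (0,1), (0,2), (0,3), (0,4), (0,5), (0,6)}, so |H| = 7.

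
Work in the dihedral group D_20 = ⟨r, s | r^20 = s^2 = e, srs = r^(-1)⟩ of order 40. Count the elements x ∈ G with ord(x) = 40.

0

No element of G has order 40 (even though 40 | 40).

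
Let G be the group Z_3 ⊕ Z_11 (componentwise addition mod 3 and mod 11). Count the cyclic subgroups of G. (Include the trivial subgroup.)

A cyclic subgroup of order d is generated by each of its φ(d) elements of order d, so the cyclic subgroups of order d number (#elements of order d)/φ(d).
Cyclic subgroups by order — order 1: 1; order 3: 1; order 11: 1; order 33: 1.
Total: 4.

4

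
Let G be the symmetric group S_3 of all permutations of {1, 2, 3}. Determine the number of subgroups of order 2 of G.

|G| = 6 and 2 | 6, so subgroups of order 2 are possible by Lagrange.
The subgroups of order 2 are: {e, (1 2)}; {e, (1 3)}; {e, (2 3)}.
So G has 3 subgroups of order 2.

3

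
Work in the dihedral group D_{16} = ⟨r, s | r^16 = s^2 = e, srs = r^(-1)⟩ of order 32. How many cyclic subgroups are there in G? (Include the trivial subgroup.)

Group the elements of G by the cyclic subgroup they generate; each cyclic subgroup of order d accounts for φ(d) elements.
Cyclic subgroups by order — order 1: 1; order 2: 17; order 4: 1; order 8: 1; order 16: 1.
Total: 21.

21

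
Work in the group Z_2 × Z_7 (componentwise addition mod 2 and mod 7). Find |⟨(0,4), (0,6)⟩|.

|⟨(0,4)⟩| = 7 and |⟨(0,6)⟩| = 7, so |H| is a multiple of lcm(7, 7) = 7 and divides |G| = 14.
Closing under the operation: H = {(0,0), (0,1), (0,2), (0,3), (0,4), (0,5), (0,6)}, so |H| = 7.

7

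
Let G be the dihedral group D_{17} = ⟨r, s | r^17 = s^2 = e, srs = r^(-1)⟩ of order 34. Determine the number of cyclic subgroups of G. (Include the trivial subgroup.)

19

A cyclic subgroup of order d is generated by each of its φ(d) elements of order d, so the cyclic subgroups of order d number (#elements of order d)/φ(d).
Cyclic subgroups by order — order 1: 1; order 2: 17; order 17: 1.
Total: 19.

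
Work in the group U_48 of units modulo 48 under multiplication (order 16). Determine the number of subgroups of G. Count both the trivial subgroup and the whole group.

|G| = 16, so by Lagrange every subgroup order divides 16. Divisors: 1, 2, 4, 8, 16.
Subgroups by order — order 1: 1; order 2: 7; order 4: 11; order 8: 7; order 16: 1.
Total: 1 + 7 + 11 + 7 + 1 = 27.

27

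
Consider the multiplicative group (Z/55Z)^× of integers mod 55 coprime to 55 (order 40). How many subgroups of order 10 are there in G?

|G| = 40 and 10 | 40, so subgroups of order 10 are possible by Lagrange.
The subgroups of order 10 are: {1, 4, 9, 14, 16, 26, 31, 34, 36, 49}; {1, 16, 19, 24, 26, 29, 31, 36, 39, 54}; {1, 6, 16, 21, 26, 31, 36, 41, 46, 51}.
So G has 3 subgroups of order 10.

3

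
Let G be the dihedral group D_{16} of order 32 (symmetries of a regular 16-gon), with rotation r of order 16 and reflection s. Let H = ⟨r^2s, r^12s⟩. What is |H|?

16

|⟨r^2s⟩| = 2 and |⟨r^12s⟩| = 2, so |H| is a multiple of lcm(2, 2) = 2 and divides |G| = 32.
Closing under the operation: H = {e, r^2, r^4, r^6, r^8, r^10, r^12, r^14, s, r^2s, r^4s, r^6s, r^8s, r^10s, r^12s, r^14s}, so |H| = 16.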